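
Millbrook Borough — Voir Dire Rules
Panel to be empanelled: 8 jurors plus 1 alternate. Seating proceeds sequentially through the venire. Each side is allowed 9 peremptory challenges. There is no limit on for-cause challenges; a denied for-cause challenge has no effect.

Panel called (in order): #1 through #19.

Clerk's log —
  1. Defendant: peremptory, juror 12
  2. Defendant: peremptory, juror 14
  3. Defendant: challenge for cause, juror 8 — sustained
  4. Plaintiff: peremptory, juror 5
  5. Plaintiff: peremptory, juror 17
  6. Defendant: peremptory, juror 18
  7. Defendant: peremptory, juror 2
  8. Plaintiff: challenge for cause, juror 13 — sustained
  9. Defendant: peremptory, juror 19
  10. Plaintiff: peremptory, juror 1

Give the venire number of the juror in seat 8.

Removed: #1, #2, #5, #8, #12, #13, #14, #17, #18, #19.
Seating in order: seats 1–8 → #3, #4, #6, #7, #9, #10, #11, #15; alternates → #16.
So seat 8 is #15.

15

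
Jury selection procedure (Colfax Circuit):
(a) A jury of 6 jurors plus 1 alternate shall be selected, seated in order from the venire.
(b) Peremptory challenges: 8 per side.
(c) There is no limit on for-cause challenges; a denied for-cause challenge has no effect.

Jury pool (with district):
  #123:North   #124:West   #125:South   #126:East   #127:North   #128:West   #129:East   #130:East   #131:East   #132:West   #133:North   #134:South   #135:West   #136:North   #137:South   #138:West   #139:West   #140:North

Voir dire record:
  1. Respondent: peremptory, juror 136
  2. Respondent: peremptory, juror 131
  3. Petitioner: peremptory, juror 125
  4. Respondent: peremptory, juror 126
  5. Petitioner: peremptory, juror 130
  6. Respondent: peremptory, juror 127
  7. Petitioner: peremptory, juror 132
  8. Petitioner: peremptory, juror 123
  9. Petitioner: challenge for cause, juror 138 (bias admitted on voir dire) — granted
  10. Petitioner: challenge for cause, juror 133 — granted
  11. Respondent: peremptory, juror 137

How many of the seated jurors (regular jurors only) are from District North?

0

Removed: #123, #125, #126, #127, #130, #131, #132, #133, #136, #137, #138.
Seated jurors 1–6: #124, #128, #129, #134, #135, #139 (alternates #140 not counted).
None of those are in District North → 0.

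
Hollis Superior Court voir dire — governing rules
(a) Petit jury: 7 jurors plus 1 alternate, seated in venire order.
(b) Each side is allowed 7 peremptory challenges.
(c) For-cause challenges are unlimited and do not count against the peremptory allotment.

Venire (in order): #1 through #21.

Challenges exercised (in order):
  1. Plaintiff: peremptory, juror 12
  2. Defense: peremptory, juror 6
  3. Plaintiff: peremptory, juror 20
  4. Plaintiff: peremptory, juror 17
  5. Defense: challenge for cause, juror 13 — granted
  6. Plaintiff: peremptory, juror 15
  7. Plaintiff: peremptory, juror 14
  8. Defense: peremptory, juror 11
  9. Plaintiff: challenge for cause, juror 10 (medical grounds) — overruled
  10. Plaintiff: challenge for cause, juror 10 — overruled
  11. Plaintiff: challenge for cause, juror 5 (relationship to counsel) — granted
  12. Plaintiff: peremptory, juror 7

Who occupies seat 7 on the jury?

Removed: #5, #6, #7, #11, #12, #13, #14, #15, #17, #20. (#10 stays — for-cause denied.)
Seating in order: seats 1–7 → #1, #2, #3, #4, #8, #9, #10; alternates → #16.
So seat 7 is #10.

10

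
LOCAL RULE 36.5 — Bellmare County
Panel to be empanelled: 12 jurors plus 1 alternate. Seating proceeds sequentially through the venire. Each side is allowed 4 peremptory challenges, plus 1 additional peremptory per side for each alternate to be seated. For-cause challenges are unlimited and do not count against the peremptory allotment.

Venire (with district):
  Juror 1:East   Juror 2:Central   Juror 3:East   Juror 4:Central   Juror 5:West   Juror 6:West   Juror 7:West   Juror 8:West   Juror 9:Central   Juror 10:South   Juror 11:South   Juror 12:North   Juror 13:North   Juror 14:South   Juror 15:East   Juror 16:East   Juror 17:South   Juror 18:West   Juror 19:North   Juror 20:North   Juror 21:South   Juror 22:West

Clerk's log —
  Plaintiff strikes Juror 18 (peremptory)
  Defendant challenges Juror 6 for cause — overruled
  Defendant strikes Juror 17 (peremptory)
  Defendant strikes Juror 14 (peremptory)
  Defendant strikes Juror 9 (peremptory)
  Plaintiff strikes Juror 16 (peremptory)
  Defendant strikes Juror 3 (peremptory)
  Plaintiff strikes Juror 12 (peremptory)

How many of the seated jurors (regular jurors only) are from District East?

2

Removed: #3, #9, #12, #14, #16, #17, #18.
Seated jurors 1–12: #1, #2, #4, #5, #6, #7, #8, #10, #11, #13, #15, #19 (alternates #20 not counted).
Of those, in District East: #1, #15 → 2.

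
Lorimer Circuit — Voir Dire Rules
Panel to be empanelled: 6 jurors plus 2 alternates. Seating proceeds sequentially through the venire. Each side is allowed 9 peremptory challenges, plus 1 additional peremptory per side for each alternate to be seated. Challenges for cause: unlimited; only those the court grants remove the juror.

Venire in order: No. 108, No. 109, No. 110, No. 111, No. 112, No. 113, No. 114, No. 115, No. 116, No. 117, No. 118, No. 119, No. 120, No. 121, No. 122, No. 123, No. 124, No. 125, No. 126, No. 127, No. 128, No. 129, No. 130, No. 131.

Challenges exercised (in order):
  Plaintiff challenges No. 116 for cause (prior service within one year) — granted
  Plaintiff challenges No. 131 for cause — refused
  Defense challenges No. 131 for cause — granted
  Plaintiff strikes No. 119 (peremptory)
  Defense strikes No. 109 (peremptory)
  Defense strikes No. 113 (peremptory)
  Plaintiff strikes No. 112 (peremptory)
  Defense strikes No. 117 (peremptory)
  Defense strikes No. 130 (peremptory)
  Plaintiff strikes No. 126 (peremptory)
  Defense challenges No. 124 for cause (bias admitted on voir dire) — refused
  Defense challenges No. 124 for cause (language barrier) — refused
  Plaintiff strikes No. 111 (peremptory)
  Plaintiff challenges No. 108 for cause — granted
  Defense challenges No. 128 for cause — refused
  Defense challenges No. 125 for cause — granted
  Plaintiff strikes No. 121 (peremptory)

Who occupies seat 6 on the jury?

122

Removed: #108, #109, #111, #112, #113, #116, #117, #119, #121, #125, #126, #130, #131. (#124, #128 stay — for-cause denied.)
Filling seats in venire order through position 6: #110, #114, #115, #118, #120, #122.
So seat 6 is #122.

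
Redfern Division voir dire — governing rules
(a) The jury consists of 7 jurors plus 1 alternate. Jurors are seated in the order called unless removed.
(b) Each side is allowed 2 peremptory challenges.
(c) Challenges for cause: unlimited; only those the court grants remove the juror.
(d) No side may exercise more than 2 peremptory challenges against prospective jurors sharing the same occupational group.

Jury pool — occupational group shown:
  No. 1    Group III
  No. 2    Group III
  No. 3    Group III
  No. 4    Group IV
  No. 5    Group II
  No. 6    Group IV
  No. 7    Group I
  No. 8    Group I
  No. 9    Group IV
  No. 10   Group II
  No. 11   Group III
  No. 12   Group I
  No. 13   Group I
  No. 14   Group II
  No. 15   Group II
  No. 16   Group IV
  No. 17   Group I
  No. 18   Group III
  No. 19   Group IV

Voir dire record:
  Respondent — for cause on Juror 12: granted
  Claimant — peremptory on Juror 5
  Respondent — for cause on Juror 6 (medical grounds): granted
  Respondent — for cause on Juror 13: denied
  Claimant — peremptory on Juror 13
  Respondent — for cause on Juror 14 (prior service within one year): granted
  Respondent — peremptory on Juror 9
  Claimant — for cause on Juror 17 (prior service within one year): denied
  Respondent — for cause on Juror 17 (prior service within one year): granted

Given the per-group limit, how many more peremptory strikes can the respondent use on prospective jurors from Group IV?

Respondent peremptories so far: #9 — 1 of 2 used, 1 left overall.
Against Group IV: #9 — 1 used; per-group cap 2 leaves 1.
Binding limit: min(1, 1) = 1.

1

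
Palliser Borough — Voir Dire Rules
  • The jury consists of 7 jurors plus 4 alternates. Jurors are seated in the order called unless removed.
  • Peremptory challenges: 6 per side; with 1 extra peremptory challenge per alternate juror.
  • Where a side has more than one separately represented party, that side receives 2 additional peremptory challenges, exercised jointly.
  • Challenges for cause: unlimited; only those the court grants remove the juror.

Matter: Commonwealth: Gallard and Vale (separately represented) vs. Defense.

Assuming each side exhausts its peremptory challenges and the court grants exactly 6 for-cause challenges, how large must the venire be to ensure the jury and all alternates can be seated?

Seats to fill: 7 + 4 alternates = 11.
Peremptories — Commonwealth: 6 + 1×4 + 2 = 12; Defense: 6 + 1×4 = 10; total 22.
For-cause removals: 6.
Minimum venire: 11 + 22 + 6 = 39.

39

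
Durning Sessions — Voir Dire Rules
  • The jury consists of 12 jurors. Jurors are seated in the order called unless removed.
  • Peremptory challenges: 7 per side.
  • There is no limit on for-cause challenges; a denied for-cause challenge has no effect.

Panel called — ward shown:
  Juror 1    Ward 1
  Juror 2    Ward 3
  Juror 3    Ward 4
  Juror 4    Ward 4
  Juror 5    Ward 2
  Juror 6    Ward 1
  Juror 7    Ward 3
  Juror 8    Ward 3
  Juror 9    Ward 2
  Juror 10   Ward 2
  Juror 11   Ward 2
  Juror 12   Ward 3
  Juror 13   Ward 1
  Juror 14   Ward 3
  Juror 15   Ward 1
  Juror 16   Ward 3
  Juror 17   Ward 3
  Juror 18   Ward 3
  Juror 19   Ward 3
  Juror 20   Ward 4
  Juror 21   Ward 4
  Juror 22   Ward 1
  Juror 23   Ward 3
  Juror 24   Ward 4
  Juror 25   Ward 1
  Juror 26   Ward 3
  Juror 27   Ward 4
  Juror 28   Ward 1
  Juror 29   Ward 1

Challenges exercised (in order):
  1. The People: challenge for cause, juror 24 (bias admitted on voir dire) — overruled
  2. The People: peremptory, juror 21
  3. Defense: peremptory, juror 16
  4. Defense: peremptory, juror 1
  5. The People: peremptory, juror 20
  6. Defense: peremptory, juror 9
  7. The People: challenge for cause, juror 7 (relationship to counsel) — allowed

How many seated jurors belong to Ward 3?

Removed: #1, #7, #9, #16, #20, #21.
Seated jurors 1–12: #2, #3, #4, #5, #6, #8, #10, #11, #12, #13, #14, #15.
Of those, in Ward 3: #2, #8, #12, #14 → 4.

4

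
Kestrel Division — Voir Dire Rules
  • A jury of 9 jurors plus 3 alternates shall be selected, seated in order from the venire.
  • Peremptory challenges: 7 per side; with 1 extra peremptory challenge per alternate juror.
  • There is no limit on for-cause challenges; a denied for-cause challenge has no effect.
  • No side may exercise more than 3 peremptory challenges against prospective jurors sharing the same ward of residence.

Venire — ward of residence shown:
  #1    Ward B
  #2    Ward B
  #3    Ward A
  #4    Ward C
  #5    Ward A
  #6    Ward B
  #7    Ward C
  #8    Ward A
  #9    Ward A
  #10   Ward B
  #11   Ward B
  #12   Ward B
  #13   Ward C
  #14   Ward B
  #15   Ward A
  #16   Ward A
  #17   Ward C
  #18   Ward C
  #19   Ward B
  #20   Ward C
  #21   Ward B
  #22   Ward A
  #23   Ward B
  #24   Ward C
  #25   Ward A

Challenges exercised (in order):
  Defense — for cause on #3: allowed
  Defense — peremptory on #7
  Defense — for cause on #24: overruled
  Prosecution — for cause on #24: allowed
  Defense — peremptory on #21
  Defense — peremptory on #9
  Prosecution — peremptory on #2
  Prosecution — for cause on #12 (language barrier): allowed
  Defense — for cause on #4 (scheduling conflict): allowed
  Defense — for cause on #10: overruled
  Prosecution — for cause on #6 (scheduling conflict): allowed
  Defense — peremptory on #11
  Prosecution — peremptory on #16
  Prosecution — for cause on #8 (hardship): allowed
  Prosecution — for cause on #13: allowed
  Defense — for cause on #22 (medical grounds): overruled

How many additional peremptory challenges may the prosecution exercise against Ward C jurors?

Prosecution peremptories so far: #2, #16 — 2 of 10 used, 8 left overall.
Against Ward C: none yet — per-ward cap 3 leaves 3.
Binding limit: min(8, 3) = 3.

3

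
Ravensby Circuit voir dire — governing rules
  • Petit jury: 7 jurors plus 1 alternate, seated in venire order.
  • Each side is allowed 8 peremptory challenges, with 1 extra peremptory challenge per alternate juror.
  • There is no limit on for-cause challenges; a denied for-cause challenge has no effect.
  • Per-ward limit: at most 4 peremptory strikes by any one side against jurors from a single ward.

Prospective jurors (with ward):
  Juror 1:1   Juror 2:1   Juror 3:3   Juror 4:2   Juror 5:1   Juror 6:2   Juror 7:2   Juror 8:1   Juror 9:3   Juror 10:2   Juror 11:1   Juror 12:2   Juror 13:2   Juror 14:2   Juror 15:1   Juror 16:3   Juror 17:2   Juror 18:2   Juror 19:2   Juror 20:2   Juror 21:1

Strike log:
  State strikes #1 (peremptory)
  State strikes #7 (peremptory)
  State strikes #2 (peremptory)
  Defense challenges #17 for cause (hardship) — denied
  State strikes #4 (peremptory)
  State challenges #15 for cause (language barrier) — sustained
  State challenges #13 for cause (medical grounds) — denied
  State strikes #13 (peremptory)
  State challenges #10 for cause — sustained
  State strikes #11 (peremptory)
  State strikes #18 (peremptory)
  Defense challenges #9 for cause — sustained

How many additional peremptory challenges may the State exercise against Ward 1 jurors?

State peremptories so far: #1, #7, #2, #4, #13, #11, #18 — 7 of 9 used, 2 left overall.
Against Ward 1: #1, #2, #11 — 3 used; per-ward cap 4 leaves 1.
Binding limit: min(2, 1) = 1.

1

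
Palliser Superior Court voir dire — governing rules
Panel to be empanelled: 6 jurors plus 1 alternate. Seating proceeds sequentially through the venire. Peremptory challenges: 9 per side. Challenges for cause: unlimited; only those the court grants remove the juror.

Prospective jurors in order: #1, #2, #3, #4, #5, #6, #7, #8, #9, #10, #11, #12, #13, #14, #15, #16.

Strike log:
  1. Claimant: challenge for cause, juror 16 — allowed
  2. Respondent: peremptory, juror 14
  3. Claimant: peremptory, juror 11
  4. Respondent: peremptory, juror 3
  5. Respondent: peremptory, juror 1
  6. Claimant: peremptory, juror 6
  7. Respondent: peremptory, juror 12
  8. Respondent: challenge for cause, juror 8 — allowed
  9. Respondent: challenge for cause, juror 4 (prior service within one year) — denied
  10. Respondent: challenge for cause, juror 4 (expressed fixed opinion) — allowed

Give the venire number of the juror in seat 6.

Removed: #1, #3, #4, #6, #8, #11, #12, #14, #16.
Filling seats in venire order through position 6: #2, #5, #7, #9, #10, #13.
So seat 6 is #13.

13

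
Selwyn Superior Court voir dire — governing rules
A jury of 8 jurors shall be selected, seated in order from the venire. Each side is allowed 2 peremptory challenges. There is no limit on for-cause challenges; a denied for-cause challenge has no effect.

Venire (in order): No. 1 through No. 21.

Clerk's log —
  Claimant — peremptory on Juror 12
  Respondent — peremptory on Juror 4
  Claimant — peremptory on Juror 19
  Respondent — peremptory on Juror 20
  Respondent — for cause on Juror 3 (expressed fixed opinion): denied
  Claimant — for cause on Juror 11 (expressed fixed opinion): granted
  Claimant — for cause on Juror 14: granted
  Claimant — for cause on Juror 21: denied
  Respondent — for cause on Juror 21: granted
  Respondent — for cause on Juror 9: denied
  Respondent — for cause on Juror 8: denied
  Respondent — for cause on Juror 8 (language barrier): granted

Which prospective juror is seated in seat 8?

Removed: #4, #8, #11, #12, #14, #19, #20, #21. (#3, #9 stay — for-cause denied.)
Seating in order: seats 1–8 → #1, #2, #3, #5, #6, #7, #9, #10.
So seat 8 is #10.

10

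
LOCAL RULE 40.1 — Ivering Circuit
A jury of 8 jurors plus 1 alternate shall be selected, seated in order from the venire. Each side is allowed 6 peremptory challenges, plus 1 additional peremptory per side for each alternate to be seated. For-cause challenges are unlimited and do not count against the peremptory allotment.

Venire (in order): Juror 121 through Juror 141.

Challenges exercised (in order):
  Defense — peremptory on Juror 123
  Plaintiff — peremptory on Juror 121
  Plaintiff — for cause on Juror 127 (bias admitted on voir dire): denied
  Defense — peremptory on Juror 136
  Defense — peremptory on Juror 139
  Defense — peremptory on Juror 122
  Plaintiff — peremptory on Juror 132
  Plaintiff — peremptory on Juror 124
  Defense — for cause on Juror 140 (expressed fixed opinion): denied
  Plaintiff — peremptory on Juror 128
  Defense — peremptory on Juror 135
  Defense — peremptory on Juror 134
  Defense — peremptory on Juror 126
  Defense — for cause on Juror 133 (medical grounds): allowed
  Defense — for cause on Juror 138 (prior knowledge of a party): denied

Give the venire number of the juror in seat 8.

Removed: #121, #122, #123, #124, #126, #128, #132, #133, #134, #135, #136, #139. (#127, #138, #140 stay — for-cause denied.)
Seating in order: seats 1–8 → #125, #127, #129, #130, #131, #137, #138, #140; alternates → #141.
So seat 8 is #140.

140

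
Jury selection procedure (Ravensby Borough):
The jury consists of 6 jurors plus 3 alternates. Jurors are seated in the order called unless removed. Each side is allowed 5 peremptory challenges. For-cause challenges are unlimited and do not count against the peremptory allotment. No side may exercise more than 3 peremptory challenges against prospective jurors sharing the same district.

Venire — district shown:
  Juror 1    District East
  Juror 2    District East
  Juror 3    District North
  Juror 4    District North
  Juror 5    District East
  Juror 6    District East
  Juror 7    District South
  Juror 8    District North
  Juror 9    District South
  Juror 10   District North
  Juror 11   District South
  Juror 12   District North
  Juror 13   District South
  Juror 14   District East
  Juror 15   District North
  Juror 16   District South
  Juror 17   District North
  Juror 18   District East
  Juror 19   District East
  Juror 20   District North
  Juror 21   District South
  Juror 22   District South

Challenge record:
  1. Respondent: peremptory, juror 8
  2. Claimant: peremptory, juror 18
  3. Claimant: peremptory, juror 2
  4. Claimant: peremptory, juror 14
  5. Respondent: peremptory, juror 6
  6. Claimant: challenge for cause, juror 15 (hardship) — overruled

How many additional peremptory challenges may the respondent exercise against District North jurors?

2

Respondent peremptories so far: #8, #6 — 2 of 5 used, 3 left overall.
Against District North: #8 — 1 used; per-district cap 3 leaves 2.
Binding limit: min(3, 2) = 2.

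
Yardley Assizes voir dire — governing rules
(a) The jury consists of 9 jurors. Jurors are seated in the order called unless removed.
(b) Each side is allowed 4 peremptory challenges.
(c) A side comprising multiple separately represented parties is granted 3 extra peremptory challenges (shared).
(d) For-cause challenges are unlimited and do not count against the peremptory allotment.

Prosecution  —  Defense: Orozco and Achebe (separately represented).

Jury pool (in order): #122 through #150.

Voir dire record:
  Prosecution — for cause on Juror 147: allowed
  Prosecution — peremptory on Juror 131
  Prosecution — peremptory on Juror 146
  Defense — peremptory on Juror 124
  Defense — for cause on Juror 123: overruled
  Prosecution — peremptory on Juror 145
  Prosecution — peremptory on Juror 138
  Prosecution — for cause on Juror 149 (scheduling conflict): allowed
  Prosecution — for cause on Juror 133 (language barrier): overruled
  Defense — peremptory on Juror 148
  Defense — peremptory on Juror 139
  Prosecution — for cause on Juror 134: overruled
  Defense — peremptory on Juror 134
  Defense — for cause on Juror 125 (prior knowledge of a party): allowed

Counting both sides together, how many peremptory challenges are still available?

Prosecution allotment: 4. Defense allotment: 4 base + 3 multi-party = 7.
Prosecution peremptories used: #131, #146, #145, #138 — 4 (for-cause on #147, #149, #133, #134 don't count).
Defense peremptories used: #124, #148, #139, #134 — 4 (for-cause on #123, #125 don't count).
Remaining: (4 − 4) + (7 − 4) = 3.

3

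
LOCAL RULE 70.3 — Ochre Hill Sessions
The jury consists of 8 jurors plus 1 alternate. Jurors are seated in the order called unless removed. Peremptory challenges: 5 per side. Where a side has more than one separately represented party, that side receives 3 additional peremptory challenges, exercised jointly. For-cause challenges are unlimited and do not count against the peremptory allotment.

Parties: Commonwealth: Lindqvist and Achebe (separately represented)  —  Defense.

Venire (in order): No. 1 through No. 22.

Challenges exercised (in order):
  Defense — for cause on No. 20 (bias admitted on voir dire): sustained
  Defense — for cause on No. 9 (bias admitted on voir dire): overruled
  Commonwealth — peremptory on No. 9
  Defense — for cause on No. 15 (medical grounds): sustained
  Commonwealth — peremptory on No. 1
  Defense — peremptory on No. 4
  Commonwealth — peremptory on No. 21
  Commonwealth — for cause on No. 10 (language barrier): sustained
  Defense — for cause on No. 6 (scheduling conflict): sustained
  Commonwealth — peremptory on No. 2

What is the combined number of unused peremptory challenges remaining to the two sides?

8

Commonwealth allotment: 5 base + 3 multi-party = 8. Defense allotment: 5.
Commonwealth peremptories used: #9, #1, #21, #2 — 4 (the for-cause on #10 doesn't count).
Defense peremptories used: #4 — 1 (for-cause on #20, #9, #15, #6 don't count).
Remaining: (8 − 4) + (5 − 1) = 8.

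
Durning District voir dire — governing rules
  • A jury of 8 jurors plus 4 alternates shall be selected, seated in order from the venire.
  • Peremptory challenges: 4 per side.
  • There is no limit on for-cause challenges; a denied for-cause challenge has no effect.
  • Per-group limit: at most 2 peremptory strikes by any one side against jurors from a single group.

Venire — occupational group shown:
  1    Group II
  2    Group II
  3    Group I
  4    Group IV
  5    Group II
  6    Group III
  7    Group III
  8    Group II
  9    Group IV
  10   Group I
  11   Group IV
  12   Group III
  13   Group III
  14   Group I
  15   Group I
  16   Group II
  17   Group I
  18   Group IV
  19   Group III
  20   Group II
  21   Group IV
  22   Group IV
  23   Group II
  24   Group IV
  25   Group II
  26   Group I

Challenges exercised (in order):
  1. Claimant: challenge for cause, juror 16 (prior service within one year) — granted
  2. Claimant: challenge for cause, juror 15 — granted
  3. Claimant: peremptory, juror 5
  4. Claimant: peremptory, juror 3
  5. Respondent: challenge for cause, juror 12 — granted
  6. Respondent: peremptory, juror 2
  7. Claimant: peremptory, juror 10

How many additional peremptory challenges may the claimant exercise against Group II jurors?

Claimant peremptories so far: #5, #3, #10 — 3 of 4 used, 1 left overall.
Against Group II: #5 — 1 used; per-group cap 2 leaves 1.
Binding limit: min(1, 1) = 1.

1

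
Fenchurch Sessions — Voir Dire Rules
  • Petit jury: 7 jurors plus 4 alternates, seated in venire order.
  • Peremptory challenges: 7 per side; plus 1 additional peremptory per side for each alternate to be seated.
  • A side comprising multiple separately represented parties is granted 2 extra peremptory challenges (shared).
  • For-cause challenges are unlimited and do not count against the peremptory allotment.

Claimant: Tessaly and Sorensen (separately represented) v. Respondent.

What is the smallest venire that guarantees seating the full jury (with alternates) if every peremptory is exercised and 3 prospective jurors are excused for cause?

38

Seats to fill: 7 + 4 alternates = 11.
Peremptories — Claimant: 7 + 1×4 + 2 = 13; Respondent: 7 + 1×4 = 11; total 24.
For-cause removals: 3.
Minimum venire: 11 + 24 + 3 = 38.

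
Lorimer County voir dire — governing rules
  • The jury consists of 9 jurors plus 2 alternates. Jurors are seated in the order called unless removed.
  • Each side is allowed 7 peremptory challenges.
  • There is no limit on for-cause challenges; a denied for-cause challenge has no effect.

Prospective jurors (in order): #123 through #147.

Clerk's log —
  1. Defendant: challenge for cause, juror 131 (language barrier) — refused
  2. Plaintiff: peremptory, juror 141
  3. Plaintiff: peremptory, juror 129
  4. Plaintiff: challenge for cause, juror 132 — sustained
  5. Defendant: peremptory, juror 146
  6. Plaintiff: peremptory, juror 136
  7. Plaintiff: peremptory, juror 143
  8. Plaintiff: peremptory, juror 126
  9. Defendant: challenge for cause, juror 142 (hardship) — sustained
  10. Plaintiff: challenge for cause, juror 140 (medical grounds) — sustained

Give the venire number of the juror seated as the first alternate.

Removed: #126, #129, #132, #136, #140, #141, #142, #143, #146. (#131 stays — for-cause denied.)
Seating in order: seats 1–9 → #123, #124, #125, #127, #128, #130, #131, #133, #134; alternates → #135, #137.
So alternate 1 is #135.

135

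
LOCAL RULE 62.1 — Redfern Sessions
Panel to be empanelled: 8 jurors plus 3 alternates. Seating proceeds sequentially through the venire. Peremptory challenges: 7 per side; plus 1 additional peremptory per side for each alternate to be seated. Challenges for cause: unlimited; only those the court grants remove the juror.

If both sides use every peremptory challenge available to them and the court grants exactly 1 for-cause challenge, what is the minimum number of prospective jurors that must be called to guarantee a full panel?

32

Seats to fill: 8 + 3 alternates = 11.
Peremptories: 7 + 1×3 = 10 per side × 2 sides = 20.
For-cause removals: 1.
Minimum venire: 11 + 20 + 1 = 32.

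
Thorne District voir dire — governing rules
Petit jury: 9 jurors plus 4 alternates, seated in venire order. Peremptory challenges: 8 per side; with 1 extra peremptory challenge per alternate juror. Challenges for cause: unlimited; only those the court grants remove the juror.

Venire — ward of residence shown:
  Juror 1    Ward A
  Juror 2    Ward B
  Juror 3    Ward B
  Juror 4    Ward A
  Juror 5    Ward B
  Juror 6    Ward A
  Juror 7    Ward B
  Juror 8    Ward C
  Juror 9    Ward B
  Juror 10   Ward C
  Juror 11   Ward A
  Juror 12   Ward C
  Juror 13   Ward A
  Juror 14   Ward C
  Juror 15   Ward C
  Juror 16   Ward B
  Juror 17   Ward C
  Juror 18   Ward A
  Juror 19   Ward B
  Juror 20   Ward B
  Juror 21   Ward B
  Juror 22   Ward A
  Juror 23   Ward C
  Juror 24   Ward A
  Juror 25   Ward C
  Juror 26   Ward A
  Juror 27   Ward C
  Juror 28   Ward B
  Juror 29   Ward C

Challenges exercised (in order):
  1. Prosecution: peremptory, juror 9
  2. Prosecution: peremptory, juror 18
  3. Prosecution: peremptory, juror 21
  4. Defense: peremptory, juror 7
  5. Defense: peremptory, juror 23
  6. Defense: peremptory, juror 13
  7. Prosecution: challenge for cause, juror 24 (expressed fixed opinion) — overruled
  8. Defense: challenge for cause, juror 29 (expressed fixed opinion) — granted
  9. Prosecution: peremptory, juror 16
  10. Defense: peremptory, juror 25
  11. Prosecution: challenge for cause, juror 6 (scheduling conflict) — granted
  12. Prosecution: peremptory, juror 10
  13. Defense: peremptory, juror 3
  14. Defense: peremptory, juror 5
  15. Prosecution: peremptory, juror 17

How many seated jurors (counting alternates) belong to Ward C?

Removed: #3, #5, #6, #7, #9, #10, #13, #16, #17, #18, #21, #23, #25, #29.
Seated (13 incl. alternates): #1, #2, #4, #8, #11, #12, #14, #15, #19, #20, #22, #24, #26.
Of those, in Ward C: #8, #12, #14, #15 → 4.

4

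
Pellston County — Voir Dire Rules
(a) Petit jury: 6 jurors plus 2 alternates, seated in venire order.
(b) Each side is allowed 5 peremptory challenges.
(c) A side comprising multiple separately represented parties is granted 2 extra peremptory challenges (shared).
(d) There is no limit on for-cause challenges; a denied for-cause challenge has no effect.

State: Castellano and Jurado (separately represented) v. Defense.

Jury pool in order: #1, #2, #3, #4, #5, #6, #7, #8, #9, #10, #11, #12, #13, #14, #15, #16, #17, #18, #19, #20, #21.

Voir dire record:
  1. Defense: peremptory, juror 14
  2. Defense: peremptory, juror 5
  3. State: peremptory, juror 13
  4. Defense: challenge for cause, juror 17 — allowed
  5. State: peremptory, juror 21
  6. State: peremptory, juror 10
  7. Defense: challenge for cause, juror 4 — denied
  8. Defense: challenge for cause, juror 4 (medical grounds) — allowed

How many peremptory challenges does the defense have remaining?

Defense allotment: 5.
Defense peremptories used: #14, #5 — 2 (for-cause on #17, #4, #4 don't count).
Remaining: 5 − 2 = 3.

3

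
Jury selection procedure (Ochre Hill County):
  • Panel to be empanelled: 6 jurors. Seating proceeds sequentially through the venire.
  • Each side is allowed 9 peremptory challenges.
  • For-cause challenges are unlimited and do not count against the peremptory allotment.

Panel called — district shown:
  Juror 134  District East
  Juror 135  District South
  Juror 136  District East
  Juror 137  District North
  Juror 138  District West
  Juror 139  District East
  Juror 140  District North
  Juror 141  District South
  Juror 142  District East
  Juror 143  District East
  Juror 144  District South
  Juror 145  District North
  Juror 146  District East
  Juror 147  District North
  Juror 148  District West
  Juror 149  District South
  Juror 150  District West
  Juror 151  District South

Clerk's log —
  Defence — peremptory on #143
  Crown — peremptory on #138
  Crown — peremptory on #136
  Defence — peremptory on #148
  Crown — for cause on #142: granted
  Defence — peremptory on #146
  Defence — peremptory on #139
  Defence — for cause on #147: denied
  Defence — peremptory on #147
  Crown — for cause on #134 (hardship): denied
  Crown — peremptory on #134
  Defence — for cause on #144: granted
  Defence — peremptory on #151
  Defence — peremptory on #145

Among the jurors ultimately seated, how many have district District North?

2

Removed: #134, #136, #138, #139, #142, #143, #144, #145, #146, #147, #148, #151.
Seated jurors 1–6: #135, #137, #140, #141, #149, #150.
Of those, in District North: #137, #140 → 2.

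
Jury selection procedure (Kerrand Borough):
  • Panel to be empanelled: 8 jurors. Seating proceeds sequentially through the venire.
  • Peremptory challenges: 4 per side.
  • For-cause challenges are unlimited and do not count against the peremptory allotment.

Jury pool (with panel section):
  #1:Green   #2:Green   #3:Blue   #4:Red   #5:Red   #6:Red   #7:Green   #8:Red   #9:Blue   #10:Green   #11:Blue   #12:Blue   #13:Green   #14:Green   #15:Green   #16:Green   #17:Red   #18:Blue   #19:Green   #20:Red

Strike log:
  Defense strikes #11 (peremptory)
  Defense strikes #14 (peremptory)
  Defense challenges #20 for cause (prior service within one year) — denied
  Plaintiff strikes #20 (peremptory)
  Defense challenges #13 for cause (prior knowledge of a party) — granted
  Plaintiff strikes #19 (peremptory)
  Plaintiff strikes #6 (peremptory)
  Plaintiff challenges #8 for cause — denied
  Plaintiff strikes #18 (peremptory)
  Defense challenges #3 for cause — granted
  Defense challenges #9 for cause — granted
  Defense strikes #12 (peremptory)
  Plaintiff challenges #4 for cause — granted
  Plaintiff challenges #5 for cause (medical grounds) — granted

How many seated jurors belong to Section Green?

Removed: #3, #4, #5, #6, #9, #11, #12, #13, #14, #18, #19, #20.
Seated jurors 1–8: #1, #2, #7, #8, #10, #15, #16, #17.
Of those, in Section Green: #1, #2, #7, #10, #15, #16 → 6.

6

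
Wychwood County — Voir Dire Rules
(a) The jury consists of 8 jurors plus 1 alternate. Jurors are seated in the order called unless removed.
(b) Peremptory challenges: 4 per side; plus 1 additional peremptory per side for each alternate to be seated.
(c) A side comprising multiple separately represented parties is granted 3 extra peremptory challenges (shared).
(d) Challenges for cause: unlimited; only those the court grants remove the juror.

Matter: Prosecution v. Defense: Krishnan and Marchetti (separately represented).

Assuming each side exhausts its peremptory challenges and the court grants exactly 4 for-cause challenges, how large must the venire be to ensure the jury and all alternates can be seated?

Seats to fill: 8 + 1 alternates = 9.
Peremptories — Prosecution: 4 + 1×1 = 5; Defense: 4 + 1×1 + 3 = 8; total 13.
For-cause removals: 4.
Minimum venire: 9 + 13 + 4 = 26.

26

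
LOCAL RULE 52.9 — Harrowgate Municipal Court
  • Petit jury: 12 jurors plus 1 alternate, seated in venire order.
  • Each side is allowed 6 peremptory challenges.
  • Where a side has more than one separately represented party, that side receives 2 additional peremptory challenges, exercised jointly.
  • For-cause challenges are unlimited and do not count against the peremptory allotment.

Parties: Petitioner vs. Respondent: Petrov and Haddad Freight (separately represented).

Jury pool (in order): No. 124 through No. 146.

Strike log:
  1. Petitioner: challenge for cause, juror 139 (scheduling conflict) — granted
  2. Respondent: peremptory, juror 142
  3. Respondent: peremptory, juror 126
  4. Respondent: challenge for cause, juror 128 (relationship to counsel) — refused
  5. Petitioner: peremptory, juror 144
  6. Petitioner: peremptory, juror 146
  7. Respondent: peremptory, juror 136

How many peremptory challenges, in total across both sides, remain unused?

9

Petitioner allotment: 6. Respondent allotment: 6 base + 2 multi-party = 8.
Petitioner peremptories used: #144, #146 — 2 (the for-cause on #139 doesn't count).
Respondent peremptories used: #142, #126, #136 — 3 (the for-cause on #128 doesn't count).
Remaining: (6 − 2) + (8 − 3) = 9.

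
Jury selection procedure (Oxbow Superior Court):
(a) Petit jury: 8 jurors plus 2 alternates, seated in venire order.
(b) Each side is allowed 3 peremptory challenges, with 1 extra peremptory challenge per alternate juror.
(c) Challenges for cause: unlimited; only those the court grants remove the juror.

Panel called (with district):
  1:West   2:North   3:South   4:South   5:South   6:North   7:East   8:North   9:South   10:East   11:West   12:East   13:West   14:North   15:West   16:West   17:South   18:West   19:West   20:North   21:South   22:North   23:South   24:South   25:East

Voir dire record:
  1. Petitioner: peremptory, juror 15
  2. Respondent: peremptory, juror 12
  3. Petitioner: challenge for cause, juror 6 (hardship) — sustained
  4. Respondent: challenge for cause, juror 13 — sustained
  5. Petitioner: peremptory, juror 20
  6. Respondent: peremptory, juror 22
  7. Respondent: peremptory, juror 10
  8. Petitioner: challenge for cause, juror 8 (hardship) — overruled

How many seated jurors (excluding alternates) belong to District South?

Removed: #6, #10, #12, #13, #15, #20, #22.
Seated jurors 1–8: #1, #2, #3, #4, #5, #7, #8, #9 (alternates #11, #14 not counted).
Of those, in District South: #3, #4, #5, #9 → 4.

4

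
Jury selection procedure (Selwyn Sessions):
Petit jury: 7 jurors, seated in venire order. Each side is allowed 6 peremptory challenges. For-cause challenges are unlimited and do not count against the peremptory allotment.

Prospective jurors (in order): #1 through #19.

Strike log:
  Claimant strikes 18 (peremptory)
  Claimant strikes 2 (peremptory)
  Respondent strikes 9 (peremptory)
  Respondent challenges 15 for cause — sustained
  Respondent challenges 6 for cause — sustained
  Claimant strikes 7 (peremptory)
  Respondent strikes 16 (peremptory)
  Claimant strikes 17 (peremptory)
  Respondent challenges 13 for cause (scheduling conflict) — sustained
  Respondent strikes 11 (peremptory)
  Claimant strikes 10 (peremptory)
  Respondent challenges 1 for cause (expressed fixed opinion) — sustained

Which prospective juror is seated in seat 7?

Removed: #1, #2, #6, #7, #9, #10, #11, #13, #15, #16, #17, #18.
Filling seats in venire order through position 7: #3, #4, #5, #8, #12, #14, #19.
So seat 7 is #19.

19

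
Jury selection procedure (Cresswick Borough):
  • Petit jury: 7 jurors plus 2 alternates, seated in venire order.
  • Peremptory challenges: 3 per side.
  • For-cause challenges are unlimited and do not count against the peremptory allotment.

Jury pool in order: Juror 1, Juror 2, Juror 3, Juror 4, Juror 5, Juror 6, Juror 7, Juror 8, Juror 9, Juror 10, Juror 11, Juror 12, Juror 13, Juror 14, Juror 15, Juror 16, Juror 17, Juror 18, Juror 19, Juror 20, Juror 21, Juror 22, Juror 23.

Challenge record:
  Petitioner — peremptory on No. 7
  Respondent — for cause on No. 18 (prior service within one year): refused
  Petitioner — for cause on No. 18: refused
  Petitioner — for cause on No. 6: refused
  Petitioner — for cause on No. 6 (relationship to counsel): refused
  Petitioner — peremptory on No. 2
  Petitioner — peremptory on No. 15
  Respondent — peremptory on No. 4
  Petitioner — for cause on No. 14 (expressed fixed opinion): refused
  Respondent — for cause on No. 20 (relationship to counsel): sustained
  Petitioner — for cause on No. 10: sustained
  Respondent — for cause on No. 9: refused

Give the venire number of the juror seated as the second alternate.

Removed: #2, #4, #7, #10, #15, #20. (#6, #9, #14, #18 stay — for-cause denied.)
Seating in order: seats 1–7 → #1, #3, #5, #6, #8, #9, #11; alternates → #12, #13.
So alternate 2 is #13.

13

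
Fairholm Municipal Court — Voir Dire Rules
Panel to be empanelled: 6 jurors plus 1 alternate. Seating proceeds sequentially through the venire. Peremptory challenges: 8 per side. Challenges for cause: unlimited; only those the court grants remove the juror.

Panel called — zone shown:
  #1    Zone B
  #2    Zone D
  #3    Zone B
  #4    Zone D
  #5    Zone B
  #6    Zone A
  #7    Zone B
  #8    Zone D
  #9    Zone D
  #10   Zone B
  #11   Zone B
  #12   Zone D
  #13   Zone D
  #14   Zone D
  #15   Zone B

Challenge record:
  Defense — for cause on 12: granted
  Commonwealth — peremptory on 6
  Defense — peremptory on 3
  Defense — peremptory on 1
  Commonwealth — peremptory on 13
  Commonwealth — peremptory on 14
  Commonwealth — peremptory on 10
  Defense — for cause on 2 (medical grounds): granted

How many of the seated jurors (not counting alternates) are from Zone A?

Removed: #1, #2, #3, #6, #10, #12, #13, #14.
Seated jurors 1–6: #4, #5, #7, #8, #9, #11 (alternates #15 not counted).
None of those are in Zone A → 0.

0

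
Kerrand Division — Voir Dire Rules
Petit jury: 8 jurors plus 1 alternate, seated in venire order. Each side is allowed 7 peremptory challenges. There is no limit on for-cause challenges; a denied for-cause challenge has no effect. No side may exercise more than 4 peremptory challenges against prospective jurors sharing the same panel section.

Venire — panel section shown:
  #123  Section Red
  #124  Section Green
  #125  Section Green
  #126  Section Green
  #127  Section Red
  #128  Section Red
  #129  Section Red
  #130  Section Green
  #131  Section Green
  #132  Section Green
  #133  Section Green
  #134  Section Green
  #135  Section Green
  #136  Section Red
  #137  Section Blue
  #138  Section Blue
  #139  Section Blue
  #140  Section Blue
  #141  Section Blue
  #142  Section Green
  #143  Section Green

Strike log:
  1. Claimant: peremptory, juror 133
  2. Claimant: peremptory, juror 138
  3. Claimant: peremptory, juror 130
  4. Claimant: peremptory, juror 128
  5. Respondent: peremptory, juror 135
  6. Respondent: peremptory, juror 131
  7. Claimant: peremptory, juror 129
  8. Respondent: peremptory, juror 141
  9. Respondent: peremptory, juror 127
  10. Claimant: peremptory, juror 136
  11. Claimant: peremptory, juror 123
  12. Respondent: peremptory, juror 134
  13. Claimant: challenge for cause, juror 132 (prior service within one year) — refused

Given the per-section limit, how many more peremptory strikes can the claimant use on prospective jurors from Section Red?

Claimant peremptories so far: #133, #138, #130, #128, #129, #136, #123 — 7 of 7 used, 0 left overall.
Against Section Red: #128, #129, #136, #123 — 4 used; per-section cap 4 leaves 0.
Binding limit: min(0, 0) = 0.

0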